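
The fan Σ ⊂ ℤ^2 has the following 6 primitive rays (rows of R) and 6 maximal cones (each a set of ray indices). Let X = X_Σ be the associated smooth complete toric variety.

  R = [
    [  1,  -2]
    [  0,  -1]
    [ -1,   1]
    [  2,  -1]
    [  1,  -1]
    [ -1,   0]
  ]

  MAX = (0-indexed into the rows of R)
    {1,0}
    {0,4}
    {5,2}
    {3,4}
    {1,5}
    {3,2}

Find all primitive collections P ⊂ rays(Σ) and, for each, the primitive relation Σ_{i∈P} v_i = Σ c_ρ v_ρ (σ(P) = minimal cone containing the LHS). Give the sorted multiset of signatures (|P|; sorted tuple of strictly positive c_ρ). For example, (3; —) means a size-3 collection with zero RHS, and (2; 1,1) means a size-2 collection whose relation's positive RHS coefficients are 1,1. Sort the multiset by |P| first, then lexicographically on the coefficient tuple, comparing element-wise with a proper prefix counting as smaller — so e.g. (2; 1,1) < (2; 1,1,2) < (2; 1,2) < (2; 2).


Σ has 9 primitive collections:

  • {2,4}:  v_{2} + v_{4} = 0 — sig = (2; —)
  • {0,2}:  v_{0} + v_{2} = v_{1} — sig = (2; 1)
  • {1,2}:  v_{1} + v_{2} = v_{5} — sig = (2; 1)
  • {1,4}:  v_{1} + v_{4} = v_{0} — sig = (2; 1)
  • {3,5}:  v_{3} + v_{5} = v_{4} — sig = (2; 1)
  • {4,5}:  v_{4} + v_{5} = v_{1} — sig = (2; 1)
  • {0,5}:  v_{0} + v_{5} = 2·v_{1} — sig = (2; 2)
  • {1,3}:  v_{1} + v_{3} = 2·v_{4} — sig = (2; 2)
  • {0,3}:  v_{0} + v_{3} = 3·v_{4} — sig = (2; 3)

Sorted signature multiset PRS(X):
    |P|=2: 9 collections, coeffs (), (1), (1), (1), (1), (1), (2), (2), (3)


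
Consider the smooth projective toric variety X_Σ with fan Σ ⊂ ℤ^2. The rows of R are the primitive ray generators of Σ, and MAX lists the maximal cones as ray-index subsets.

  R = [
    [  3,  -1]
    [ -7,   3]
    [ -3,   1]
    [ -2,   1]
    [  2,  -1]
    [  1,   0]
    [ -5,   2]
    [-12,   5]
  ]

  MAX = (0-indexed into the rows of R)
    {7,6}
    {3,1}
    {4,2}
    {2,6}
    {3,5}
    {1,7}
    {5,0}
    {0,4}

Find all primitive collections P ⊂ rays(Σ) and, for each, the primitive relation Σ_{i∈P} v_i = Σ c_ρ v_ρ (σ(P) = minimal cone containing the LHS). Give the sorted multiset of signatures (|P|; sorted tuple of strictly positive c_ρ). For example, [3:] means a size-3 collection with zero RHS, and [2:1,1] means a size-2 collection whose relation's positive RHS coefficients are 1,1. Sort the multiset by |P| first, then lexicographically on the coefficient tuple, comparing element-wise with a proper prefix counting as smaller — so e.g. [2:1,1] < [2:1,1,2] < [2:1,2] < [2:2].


Minimal non-faces — 20 found among 8 rays, 8 max cones:

  P={0,2}:  v_{0} + v_{2} = 0 — sig = [2:]
  P={3,4}:  v_{3} + v_{4} = 0 — sig = [2:]
  P={0,3}:  v_{0} + v_{3} = v_{5} — sig = [2:1]
  P={0,6}:  v_{0} + v_{6} = v_{3} — sig = [2:1]
  P={1,4}:  v_{1} + v_{4} = v_{6} — sig = [2:1]
  P={1,6}:  v_{1} + v_{6} = v_{7} — sig = [2:1]
  P={2,3}:  v_{2} + v_{3} = v_{6} — sig = [2:1]
  P={2,5}:  v_{2} + v_{5} = v_{3} — sig = [2:1]
  P={3,6}:  v_{3} + v_{6} = v_{1} — sig = [2:1]
  P={4,5}:  v_{4} + v_{5} = v_{0} — sig = [2:1]
  P={4,6}:  v_{4} + v_{6} = v_{2} — sig = [2:1]
  P={0,7}:  v_{0} + v_{7} = v_{1} + v_{3} — sig = [2:1,1]
  P={5,7}:  v_{5} + v_{7} = v_{1} + 2·v_{3} — sig = [2:1,2]
  P={0,1}:  v_{0} + v_{1} = 2·v_{3} — sig = [2:2]
  P={1,2}:  v_{1} + v_{2} = 2·v_{6} — sig = [2:2]
  P={3,7}:  v_{3} + v_{7} = 2·v_{1} — sig = [2:2]
  P={4,7}:  v_{4} + v_{7} = 2·v_{6} — sig = [2:2]
  P={5,6}:  v_{5} + v_{6} = 2·v_{3} — sig = [2:2]
  P={1,5}:  v_{1} + v_{5} = 3·v_{3} — sig = [2:3]
  P={2,7}:  v_{2} + v_{7} = 3·v_{6} — sig = [2:3]

Sorted signature multiset PRS(X):
    |P|=2: 20 collections, coeffs (), (), (1), (1), (1), (1), (1), (1), (1), (1), (1), (1,1), (1,2), (2), (2), (2), (2), (2), (3), (3)


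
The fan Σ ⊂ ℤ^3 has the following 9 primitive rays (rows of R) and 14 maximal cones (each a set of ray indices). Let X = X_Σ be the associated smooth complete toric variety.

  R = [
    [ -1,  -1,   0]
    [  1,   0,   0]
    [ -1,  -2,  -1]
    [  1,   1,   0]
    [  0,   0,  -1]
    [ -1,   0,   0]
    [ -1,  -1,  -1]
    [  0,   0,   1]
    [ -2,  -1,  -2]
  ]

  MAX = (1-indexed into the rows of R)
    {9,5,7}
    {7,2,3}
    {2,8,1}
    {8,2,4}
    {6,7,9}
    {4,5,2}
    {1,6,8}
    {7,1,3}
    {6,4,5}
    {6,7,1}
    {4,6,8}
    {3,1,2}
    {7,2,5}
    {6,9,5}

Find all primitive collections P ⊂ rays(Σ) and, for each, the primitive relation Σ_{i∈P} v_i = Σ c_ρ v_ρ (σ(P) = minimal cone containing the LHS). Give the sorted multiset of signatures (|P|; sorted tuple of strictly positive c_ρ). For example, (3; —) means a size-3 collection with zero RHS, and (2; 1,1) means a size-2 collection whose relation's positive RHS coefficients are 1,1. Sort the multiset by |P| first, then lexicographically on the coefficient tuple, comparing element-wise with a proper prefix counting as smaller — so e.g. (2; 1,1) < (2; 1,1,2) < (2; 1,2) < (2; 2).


Σ has 17 primitive collections:

  {1,4}:  v_{1} + v_{4} = 0  ⇒ sig = (2; —)
  {2,6}:  v_{2} + v_{6} = 0  ⇒ sig = (2; —)
  {5,8}:  v_{5} + v_{8} = 0  ⇒ sig = (2; —)
  {1,5}:  v_{1} + v_{5} = v_{7}  ⇒ sig = (2; 1)
  {4,7}:  v_{4} + v_{7} = v_{5}  ⇒ sig = (2; 1)
  {7,8}:  v_{7} + v_{8} = v_{1}  ⇒ sig = (2; 1)
  {2,9}:  v_{2} + v_{9} = v_{5} + v_{7}  ⇒ sig = (2; 1,1)
  {3,4}:  v_{3} + v_{4} = v_{2} + v_{7}  ⇒ sig = (2; 1,1)
  {3,6}:  v_{3} + v_{6} = v_{1} + v_{7}  ⇒ sig = (2; 1,1)
  {8,9}:  v_{8} + v_{9} = v_{6} + v_{7}  ⇒ sig = (2; 1,1)
  {1,9}:  v_{1} + v_{9} = v_{6} + 2·v_{7}  ⇒ sig = (2; 1,2)
  {3,5}:  v_{3} + v_{5} = v_{2} + 2·v_{7}  ⇒ sig = (2; 1,2)
  {3,8}:  v_{3} + v_{8} = 2·v_{1} + v_{2}  ⇒ sig = (2; 1,2)
  {4,9}:  v_{4} + v_{9} = 2·v_{5} + v_{6}  ⇒ sig = (2; 1,2)
  {3,9}:  v_{3} + v_{9} = 3·v_{7}  ⇒ sig = (2; 3)
  {1,2,7}:  v_{1} + v_{2} + v_{7} = v_{3}  ⇒ sig = (3; 1)
  {5,6,7}:  v_{5} + v_{6} + v_{7} = v_{9}  ⇒ sig = (3; 1)

Sorted signature multiset PRS(X):
[(2; —), (2; —), (2; —), (2; 1), (2; 1), (2; 1), (2; 1,1), (2; 1,1), (2; 1,1), (2; 1,1), (2; 1,2), (2; 1,2), (2; 1,2), (2; 1,2), (2; 3), (3; 1), (3; 1)]


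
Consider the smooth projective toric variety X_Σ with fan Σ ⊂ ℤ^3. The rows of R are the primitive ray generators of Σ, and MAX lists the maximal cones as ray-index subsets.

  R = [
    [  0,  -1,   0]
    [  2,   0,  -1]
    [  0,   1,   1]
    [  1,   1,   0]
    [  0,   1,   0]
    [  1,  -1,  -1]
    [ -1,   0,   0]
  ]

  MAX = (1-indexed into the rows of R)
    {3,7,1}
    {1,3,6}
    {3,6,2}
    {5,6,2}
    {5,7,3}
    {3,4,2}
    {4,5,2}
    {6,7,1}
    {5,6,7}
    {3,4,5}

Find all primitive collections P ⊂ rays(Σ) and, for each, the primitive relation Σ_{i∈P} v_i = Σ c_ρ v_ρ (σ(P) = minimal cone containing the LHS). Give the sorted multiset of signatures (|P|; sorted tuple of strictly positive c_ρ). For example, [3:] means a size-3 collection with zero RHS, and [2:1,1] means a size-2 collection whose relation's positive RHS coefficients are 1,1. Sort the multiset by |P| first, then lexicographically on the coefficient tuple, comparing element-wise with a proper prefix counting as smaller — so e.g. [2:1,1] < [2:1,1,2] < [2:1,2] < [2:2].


9 minimal non-faces of Δ(Σ) (on 7 rays):

  P={1,5}:  v_{1} + v_{5} = 0  so sig = [2:]
  P={4,6}:  v_{4} + v_{6} = v_{2}  so sig = [2:1]
  P={4,7}:  v_{4} + v_{7} = v_{5}  so sig = [2:1]
  P={1,4}:  v_{1} + v_{4} = v_{3} + v_{6}  so sig = [2:1,1]
  P={2,7}:  v_{2} + v_{7} = v_{5} + v_{6}  so sig = [2:1,1]
  P={1,2}:  v_{1} + v_{2} = v_{3} + 2·v_{6}  so sig = [2:1,2]
  P={3,6,7}:  v_{3} + v_{6} + v_{7} = 0  so sig = [3:]
  P={3,5,6}:  v_{3} + v_{5} + v_{6} = v_{4}  so sig = [3:1]
  P={2,3,5}:  v_{2} + v_{3} + v_{5} = 2·v_{4}  so sig = [3:2]

Hence PRS(X_Σ) =
    [2:]
    [2:1]
    [2:1]
    [2:1,1]
    [2:1,1]
    [2:1,2]
    [3:]
    [3:1]
    [3:2]


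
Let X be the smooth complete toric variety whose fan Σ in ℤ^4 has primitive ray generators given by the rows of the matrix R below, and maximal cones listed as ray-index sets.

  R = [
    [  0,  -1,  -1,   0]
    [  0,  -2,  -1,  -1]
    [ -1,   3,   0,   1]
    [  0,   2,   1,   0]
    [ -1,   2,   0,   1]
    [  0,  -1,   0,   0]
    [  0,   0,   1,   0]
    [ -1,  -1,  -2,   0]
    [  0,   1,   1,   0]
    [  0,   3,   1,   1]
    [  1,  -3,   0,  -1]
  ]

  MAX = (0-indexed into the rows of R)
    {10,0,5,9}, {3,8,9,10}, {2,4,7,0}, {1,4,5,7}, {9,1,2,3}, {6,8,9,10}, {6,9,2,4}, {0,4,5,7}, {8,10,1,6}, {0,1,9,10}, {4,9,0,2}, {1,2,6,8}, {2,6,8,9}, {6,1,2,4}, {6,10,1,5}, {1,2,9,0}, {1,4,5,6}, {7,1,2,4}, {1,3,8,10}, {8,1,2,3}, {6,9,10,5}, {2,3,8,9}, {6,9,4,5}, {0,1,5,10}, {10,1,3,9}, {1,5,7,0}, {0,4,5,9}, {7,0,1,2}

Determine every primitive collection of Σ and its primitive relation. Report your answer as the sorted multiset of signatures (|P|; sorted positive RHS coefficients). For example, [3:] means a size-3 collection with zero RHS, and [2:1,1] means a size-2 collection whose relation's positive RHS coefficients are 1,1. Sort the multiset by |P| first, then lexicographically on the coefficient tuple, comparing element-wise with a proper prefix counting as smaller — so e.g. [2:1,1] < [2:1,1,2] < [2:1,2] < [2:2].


21 collections generate NE(X_Σ); each relation:

  {0,8}:  v_{0} + v_{8} = 0  ⟹  sig = [2:]
  {2,10}:  v_{2} + v_{10} = 0  ⟹  sig = [2:]
  {0,6}:  v_{0} + v_{6} = v_{5}  ⟹  sig = [2:1]
  {2,5}:  v_{2} + v_{5} = v_{4}  ⟹  sig = [2:1]
  {3,5}:  v_{3} + v_{5} = v_{8}  ⟹  sig = [2:1]
  {4,10}:  v_{4} + v_{10} = v_{5}  ⟹  sig = [2:1]
  {5,8}:  v_{5} + v_{8} = v_{6}  ⟹  sig = [2:1]
  {0,3}:  v_{0} + v_{3} = v_{1} + v_{9}  ⟹  sig = [2:1,1]
  {3,4}:  v_{3} + v_{4} = v_{2} + v_{8}  ⟹  sig = [2:1,1]
  {3,7}:  v_{3} + v_{7} = v_{1} + v_{2}  ⟹  sig = [2:1,1]
  {4,8}:  v_{4} + v_{8} = v_{2} + v_{6}  ⟹  sig = [2:1,1]
  {7,8}:  v_{7} + v_{8} = v_{1} + v_{4}  ⟹  sig = [2:1,1]
  {7,9}:  v_{7} + v_{9} = v_{0} + v_{2}  ⟹  sig = [2:1,1]
  {6,7}:  v_{6} + v_{7} = v_{1} + v_{4} + v_{5}  ⟹  sig = [2:1,1,1]
  {7,10}:  v_{7} + v_{10} = v_{0} + v_{1} + v_{5}  ⟹  sig = [2:1,1,1]
  {3,6}:  v_{3} + v_{6} = 2·v_{8}  ⟹  sig = [2:2]
  {1,5,9}:  v_{1} + v_{5} + v_{9} = 0  ⟹  sig = [3:]
  {0,1,4}:  v_{0} + v_{1} + v_{4} = v_{7}  ⟹  sig = [3:1]
  {1,4,9}:  v_{1} + v_{4} + v_{9} = v_{2}  ⟹  sig = [3:1]
  {1,6,9}:  v_{1} + v_{6} + v_{9} = v_{8}  ⟹  sig = [3:1]
  {1,8,9}:  v_{1} + v_{8} + v_{9} = v_{3}  ⟹  sig = [3:1]

Sorted signature multiset PRS(X):
[[2:], [2:], [2:1], [2:1], [2:1], [2:1], [2:1], [2:1,1], [2:1,1], [2:1,1], [2:1,1], [2:1,1], [2:1,1], [2:1,1,1], [2:1,1,1], [2:2], [3:], [3:1], [3:1], [3:1], [3:1]]


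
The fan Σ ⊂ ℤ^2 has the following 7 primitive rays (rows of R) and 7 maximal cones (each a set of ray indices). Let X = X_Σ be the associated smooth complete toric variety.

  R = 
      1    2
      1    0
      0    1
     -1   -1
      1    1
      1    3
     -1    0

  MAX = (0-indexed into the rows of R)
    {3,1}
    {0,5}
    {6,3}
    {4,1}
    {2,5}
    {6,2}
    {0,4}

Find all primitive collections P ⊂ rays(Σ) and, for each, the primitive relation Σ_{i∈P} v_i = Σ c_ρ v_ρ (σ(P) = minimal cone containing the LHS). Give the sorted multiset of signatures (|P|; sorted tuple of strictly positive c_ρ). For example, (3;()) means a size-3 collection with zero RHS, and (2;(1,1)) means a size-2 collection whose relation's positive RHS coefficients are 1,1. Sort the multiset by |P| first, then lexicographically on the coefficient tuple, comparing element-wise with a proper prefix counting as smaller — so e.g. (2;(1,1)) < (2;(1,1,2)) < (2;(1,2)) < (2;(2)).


14 collections generate NE(X_Σ); each relation:

  {1,6}:  v_{1} + v_{6} = 0  →  sig = (2;())
  {3,4}:  v_{3} + v_{4} = 0  →  sig = (2;())
  {0,2}:  v_{0} + v_{2} = v_{5}  →  sig = (2;(1))
  {0,3}:  v_{0} + v_{3} = v_{2}  →  sig = (2;(1))
  {1,2}:  v_{1} + v_{2} = v_{4}  →  sig = (2;(1))
  {2,3}:  v_{2} + v_{3} = v_{6}  →  sig = (2;(1))
  {2,4}:  v_{2} + v_{4} = v_{0}  →  sig = (2;(1))
  {4,6}:  v_{4} + v_{6} = v_{2}  →  sig = (2;(1))
  {1,5}:  v_{1} + v_{5} = v_{0} + v_{4}  →  sig = (2;(1,1))
  {0,1}:  v_{0} + v_{1} = 2·v_{4}  →  sig = (2;(2))
  {0,6}:  v_{0} + v_{6} = 2·v_{2}  →  sig = (2;(2))
  {3,5}:  v_{3} + v_{5} = 2·v_{2}  →  sig = (2;(2))
  {4,5}:  v_{4} + v_{5} = 2·v_{0}  →  sig = (2;(2))
  {5,6}:  v_{5} + v_{6} = 3·v_{2}  →  sig = (2;(3))

Sorted signature multiset PRS(X):
[(2;()), (2;()), (2;(1)), (2;(1)), (2;(1)), (2;(1)), (2;(1)), (2;(1)), (2;(1,1)), (2;(2)), (2;(2)), (2;(2)), (2;(2)), (2;(3))]


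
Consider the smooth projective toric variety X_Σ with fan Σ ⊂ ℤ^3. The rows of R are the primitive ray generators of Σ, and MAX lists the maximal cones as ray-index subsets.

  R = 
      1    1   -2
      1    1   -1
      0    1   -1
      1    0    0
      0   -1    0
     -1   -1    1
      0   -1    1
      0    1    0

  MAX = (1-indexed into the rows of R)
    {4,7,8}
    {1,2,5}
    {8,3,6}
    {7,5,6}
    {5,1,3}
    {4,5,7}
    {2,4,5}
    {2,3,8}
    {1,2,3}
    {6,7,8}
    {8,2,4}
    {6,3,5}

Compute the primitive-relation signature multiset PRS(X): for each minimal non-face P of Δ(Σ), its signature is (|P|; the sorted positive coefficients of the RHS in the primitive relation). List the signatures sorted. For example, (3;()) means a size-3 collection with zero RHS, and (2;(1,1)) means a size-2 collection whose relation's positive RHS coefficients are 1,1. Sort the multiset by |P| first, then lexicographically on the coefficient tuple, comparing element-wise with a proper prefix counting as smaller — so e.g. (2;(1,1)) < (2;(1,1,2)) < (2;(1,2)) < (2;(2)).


Primitive collections (11):

  {2,6}:  v_{2} + v_{6} = 0  so sig = (2;())
  {3,7}:  v_{3} + v_{7} = 0  so sig = (2;())
  {5,8}:  v_{5} + v_{8} = 0  so sig = (2;())
  {2,7}:  v_{2} + v_{7} = v_{4}  so sig = (2;(1))
  {3,4}:  v_{3} + v_{4} = v_{2}  so sig = (2;(1))
  {4,6}:  v_{4} + v_{6} = v_{7}  so sig = (2;(1))
  {1,6}:  v_{1} + v_{6} = v_{3} + v_{5}  so sig = (2;(1,1))
  {1,7}:  v_{1} + v_{7} = v_{2} + v_{5}  so sig = (2;(1,1))
  {1,8}:  v_{1} + v_{8} = v_{2} + v_{3}  so sig = (2;(1,1))
  {1,4}:  v_{1} + v_{4} = 2·v_{2} + v_{5}  so sig = (2;(1,2))
  {2,3,5}:  v_{2} + v_{3} + v_{5} = v_{1}  so sig = (3;(1))

so the primitive-relation signature multiset is
    |P|=2: 10 collections, coeffs (), (), (), (1), (1), (1), (1,1), (1,1), (1,1), (1,2)
    |P|=3: 1 collection, coeffs (1)


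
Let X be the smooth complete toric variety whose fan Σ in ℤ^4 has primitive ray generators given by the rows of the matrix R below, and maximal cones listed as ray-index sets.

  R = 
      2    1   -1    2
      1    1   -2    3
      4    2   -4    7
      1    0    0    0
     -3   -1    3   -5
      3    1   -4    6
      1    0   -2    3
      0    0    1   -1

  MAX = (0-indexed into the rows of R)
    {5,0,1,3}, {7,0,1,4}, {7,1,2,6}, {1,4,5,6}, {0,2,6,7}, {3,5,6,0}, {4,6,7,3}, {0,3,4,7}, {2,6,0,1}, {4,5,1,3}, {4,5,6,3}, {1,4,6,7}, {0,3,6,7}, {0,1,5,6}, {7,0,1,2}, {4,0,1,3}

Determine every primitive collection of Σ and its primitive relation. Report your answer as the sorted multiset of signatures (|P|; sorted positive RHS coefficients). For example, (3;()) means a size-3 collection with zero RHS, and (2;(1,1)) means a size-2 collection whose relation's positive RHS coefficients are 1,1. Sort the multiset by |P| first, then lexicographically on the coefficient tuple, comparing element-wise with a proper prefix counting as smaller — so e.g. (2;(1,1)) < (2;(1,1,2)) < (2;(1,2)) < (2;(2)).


The 9 primitive collections of Σ (r=8, n=4):

  P = {2,4}:  v_{2} + v_{4} = v_{1} + v_{7} ; sig = (2;(1,1))
  P = {5,7}:  v_{5} + v_{7} = v_{0} + v_{6} ; sig = (2;(1,1))
  P = {2,3}:  v_{2} + v_{3} = 2·v_{0} + v_{6} ; sig = (2;(1,2))
  P = {2,5}:  v_{2} + v_{5} = 2·v_{0} + v_{1} + 2·v_{6} ; sig = (2;(1,2,2))
  P = {0,4,6}:  v_{0} + v_{4} + v_{6} = 0 ; sig = (3;())
  P = {1,3,6}:  v_{1} + v_{3} + v_{6} = v_{5} ; sig = (3;(1))
  P = {1,3,7}:  v_{1} + v_{3} + v_{7} = v_{0} ; sig = (3;(1))
  P = {0,4,5}:  v_{0} + v_{4} + v_{5} = v_{1} + v_{3} ; sig = (3;(1,1))
  P = {0,1,6,7}:  v_{0} + v_{1} + v_{6} + v_{7} = v_{2} ; sig = (4;(1))

so the primitive-relation signature multiset is
    (2;(1,1))
    (2;(1,1))
    (2;(1,2))
    (2;(1,2,2))
    (3;())
    (3;(1))
    (3;(1))
    (3;(1,1))
    (4;(1))


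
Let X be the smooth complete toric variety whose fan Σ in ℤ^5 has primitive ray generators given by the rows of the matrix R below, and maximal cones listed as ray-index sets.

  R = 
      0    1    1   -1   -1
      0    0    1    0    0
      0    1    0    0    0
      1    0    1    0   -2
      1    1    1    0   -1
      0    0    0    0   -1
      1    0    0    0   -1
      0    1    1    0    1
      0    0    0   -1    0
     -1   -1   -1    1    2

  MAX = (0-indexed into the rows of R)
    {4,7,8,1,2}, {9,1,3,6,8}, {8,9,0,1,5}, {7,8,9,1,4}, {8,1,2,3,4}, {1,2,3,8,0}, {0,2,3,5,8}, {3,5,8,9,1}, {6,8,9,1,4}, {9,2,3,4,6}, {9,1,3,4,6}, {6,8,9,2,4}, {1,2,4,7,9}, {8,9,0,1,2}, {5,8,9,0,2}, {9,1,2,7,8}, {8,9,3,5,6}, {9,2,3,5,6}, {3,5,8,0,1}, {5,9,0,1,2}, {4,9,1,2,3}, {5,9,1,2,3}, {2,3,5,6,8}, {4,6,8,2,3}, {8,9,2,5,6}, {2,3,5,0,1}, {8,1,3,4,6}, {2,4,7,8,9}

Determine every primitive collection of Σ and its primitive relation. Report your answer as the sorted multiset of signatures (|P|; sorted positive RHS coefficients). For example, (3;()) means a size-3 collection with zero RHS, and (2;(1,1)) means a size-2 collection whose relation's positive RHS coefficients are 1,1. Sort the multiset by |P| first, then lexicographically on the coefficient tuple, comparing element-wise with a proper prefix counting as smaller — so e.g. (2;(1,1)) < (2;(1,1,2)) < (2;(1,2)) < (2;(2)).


Δ(Σ) — 10 vertices, 14 min non-faces:

  {3,7}:  v_{3} + v_{7} = v_{1} + v_{4}  so sig = (2;(1,1))
  {4,5}:  v_{4} + v_{5} = v_{2} + v_{3}  so sig = (2;(1,1))
  {5,7}:  v_{5} + v_{7} = v_{1} + v_{2}  so sig = (2;(1,1))
  {0,6}:  v_{0} + v_{6} = v_{2} + v_{3} + v_{8}  so sig = (2;(1,1,1))
  {0,4}:  v_{0} + v_{4} = v_{1} + 2·v_{2} + v_{3} + v_{8}  so sig = (2;(1,1,1,2))
  {6,7}:  v_{6} + v_{7} = 2·v_{4} + v_{8} + v_{9}  so sig = (2;(1,1,2))
  {0,7}:  v_{0} + v_{7} = 2·v_{1} + 2·v_{2} + v_{8}  so sig = (2;(1,2,2))
  {1,2,6}:  v_{1} + v_{2} + v_{6} = v_{4}  so sig = (3;(1))
  {1,5,6}:  v_{1} + v_{5} + v_{6} = v_{3}  so sig = (3;(1))
  {0,3,9}:  v_{0} + v_{3} + v_{9} = v_{1} + v_{5}  so sig = (3;(1,1))
  {2,3,8,9}:  v_{2} + v_{3} + v_{8} + v_{9} = 0  so sig = (4;())
  {1,2,5,8}:  v_{1} + v_{2} + v_{5} + v_{8} = v_{0}  so sig = (4;(1))
  {3,4,8,9}:  v_{3} + v_{4} + v_{8} + v_{9} = v_{1} + v_{6}  so sig = (4;(1,1))
  {1,2,4,8,9}:  v_{1} + v_{2} + v_{4} + v_{8} + v_{9} = v_{7}  so sig = (5;(1))

so the primitive-relation signature multiset is
[(2;(1,1)), (2;(1,1)), (2;(1,1)), (2;(1,1,1)), (2;(1,1,1,2)), (2;(1,1,2)), (2;(1,2,2)), (3;(1)), (3;(1)), (3;(1,1)), (4;()), (4;(1)), (4;(1,1)), (5;(1))]


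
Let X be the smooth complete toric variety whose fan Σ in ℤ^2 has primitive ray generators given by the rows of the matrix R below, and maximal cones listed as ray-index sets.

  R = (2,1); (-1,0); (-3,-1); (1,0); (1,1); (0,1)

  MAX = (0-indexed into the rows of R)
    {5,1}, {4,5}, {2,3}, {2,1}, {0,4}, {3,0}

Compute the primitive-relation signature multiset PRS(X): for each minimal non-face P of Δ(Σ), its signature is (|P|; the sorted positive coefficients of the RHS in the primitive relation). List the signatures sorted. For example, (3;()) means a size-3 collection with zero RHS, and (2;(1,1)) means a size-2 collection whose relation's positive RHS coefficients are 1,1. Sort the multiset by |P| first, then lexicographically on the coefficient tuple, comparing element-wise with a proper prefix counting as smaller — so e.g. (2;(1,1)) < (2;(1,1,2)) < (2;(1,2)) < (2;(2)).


The 9 primitive collections of Σ (r=6, n=2):

  {1,3}:  v_{1} + v_{3} = 0  ⟹  sig = (2;())
  {0,1}:  v_{0} + v_{1} = v_{4}  ⟹  sig = (2;(1))
  {0,2}:  v_{0} + v_{2} = v_{1}  ⟹  sig = (2;(1))
  {1,4}:  v_{1} + v_{4} = v_{5}  ⟹  sig = (2;(1))
  {3,4}:  v_{3} + v_{4} = v_{0}  ⟹  sig = (2;(1))
  {3,5}:  v_{3} + v_{5} = v_{4}  ⟹  sig = (2;(1))
  {0,5}:  v_{0} + v_{5} = 2·v_{4}  ⟹  sig = (2;(2))
  {2,4}:  v_{2} + v_{4} = 2·v_{1}  ⟹  sig = (2;(2))
  {2,5}:  v_{2} + v_{5} = 3·v_{1}  ⟹  sig = (2;(3))

so the primitive-relation signature multiset is
[(2;()), (2;(1)), (2;(1)), (2;(1)), (2;(1)), (2;(1)), (2;(2)), (2;(2)), (2;(3))]


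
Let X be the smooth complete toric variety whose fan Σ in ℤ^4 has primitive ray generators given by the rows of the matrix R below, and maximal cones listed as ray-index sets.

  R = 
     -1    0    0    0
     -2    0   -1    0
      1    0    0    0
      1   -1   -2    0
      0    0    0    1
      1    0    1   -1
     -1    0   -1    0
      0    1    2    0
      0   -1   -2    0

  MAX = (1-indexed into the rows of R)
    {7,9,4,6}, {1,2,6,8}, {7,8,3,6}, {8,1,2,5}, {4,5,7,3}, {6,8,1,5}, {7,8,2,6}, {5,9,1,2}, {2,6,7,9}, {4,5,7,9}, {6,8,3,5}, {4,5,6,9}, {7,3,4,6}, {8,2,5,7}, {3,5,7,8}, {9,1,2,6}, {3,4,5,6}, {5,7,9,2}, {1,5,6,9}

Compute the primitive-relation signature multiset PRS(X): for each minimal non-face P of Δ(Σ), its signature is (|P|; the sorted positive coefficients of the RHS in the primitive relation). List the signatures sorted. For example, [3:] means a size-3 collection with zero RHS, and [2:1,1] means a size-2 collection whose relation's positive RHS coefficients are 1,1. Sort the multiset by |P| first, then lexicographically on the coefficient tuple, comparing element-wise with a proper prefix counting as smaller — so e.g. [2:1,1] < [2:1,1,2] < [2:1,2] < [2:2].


The 10 primitive collections of Σ (r=9, n=4):

  P = {1,3}:  v_{1} + v_{3} = 0 ; sig = [2:]
  P = {8,9}:  v_{8} + v_{9} = 0 ; sig = [2:]
  P = {1,4}:  v_{1} + v_{4} = v_{9} ; sig = [2:1]
  P = {1,7}:  v_{1} + v_{7} = v_{2} ; sig = [2:1]
  P = {2,3}:  v_{2} + v_{3} = v_{7} ; sig = [2:1]
  P = {3,9}:  v_{3} + v_{9} = v_{4} ; sig = [2:1]
  P = {4,8}:  v_{4} + v_{8} = v_{3} ; sig = [2:1]
  P = {2,4}:  v_{2} + v_{4} = v_{7} + v_{9} ; sig = [2:1,1]
  P = {5,6,7}:  v_{5} + v_{6} + v_{7} = 0 ; sig = [3:]
  P = {2,5,6}:  v_{2} + v_{5} + v_{6} = v_{1} ; sig = [3:1]

Sorted signature multiset PRS(X):
    [2:]
    [2:]
    [2:1]
    [2:1]
    [2:1]
    [2:1]
    [2:1]
    [2:1,1]
    [3:]
    [3:1]


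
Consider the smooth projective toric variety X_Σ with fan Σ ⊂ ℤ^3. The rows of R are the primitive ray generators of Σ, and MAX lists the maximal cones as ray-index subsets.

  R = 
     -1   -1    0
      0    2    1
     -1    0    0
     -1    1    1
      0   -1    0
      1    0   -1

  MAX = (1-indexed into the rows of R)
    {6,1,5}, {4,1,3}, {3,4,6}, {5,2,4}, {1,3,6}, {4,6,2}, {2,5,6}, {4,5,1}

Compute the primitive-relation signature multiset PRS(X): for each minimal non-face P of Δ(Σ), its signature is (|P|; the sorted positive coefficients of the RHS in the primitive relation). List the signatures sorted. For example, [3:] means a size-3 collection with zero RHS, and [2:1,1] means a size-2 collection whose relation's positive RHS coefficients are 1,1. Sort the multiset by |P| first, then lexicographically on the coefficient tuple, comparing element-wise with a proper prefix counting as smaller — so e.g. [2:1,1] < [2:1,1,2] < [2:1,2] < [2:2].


Minimal non-faces — 5 found among 6 rays, 8 max cones:

  {1,2}:  v_{1} + v_{2} = v_{4}  →  sig = [2:1]
  {3,5}:  v_{3} + v_{5} = v_{1}  →  sig = [2:1]
  {2,3}:  v_{2} + v_{3} = 2·v_{4} + v_{6}  →  sig = [2:1,2]
  {4,5,6}:  v_{4} + v_{5} + v_{6} = 0  →  sig = [3:]
  {1,4,6}:  v_{1} + v_{4} + v_{6} = v_{3}  →  sig = [3:1]

Sorted signature multiset PRS(X):
{ [2:1] ×2,  [2:1,2],  [3:],  [3:1] }


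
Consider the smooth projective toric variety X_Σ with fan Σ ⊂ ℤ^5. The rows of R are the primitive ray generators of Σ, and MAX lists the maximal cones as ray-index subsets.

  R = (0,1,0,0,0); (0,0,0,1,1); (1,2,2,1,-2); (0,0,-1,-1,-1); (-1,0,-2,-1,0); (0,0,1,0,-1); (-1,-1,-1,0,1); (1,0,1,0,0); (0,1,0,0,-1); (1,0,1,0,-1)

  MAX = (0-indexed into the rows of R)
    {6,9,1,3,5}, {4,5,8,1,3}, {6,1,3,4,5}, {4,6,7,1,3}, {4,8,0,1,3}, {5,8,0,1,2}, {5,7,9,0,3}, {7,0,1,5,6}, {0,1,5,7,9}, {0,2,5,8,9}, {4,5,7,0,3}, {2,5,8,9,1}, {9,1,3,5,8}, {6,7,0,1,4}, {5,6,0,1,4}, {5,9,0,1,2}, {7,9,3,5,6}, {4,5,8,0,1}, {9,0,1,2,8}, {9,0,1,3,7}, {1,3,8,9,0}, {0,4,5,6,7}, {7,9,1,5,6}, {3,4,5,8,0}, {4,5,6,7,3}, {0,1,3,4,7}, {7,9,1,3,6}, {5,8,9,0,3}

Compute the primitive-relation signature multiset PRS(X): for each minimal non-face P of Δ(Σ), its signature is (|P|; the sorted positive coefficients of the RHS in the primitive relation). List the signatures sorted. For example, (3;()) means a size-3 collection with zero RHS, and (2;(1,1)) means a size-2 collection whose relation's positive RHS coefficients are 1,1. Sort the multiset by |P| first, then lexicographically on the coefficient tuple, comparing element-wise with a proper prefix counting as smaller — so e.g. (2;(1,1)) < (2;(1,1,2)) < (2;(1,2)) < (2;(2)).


13 collections generate NE(X_Σ); each relation:

  P = {4,9}:  v_{4} + v_{9} = v_{3}  ⟹  sig = (2;(1))
  P = {7,8}:  v_{7} + v_{8} = v_{0} + v_{9}  ⟹  sig = (2;(1,1))
  P = {2,6}:  v_{2} + v_{6} = v_{1} + v_{5} + v_{8}  ⟹  sig = (2;(1,1,1))
  P = {6,8}:  v_{6} + v_{8} = v_{1} + v_{4} + v_{5}  ⟹  sig = (2;(1,1,1))
  P = {2,7}:  v_{2} + v_{7} = 2·v_{0} + v_{1} + v_{5} + 2·v_{9}  ⟹  sig = (2;(1,1,2,2))
  P = {2,3}:  v_{2} + v_{3} = 2·v_{8} + v_{9}  ⟹  sig = (2;(1,2))
  P = {2,4}:  v_{2} + v_{4} = 2·v_{8}  ⟹  sig = (2;(2))
  P = {0,6,9}:  v_{0} + v_{6} + v_{9} = 0  ⟹  sig = (3;())
  P = {0,3,6}:  v_{0} + v_{3} + v_{6} = v_{4}  ⟹  sig = (3;(1))
  P = {1,4,5,7}:  v_{1} + v_{4} + v_{5} + v_{7} = 0  ⟹  sig = (4;())
  P = {0,1,3,5}:  v_{0} + v_{1} + v_{3} + v_{5} = v_{8}  ⟹  sig = (4;(1))
  P = {1,3,5,7}:  v_{1} + v_{3} + v_{5} + v_{7} = v_{9}  ⟹  sig = (4;(1))
  P = {0,1,5,8,9}:  v_{0} + v_{1} + v_{5} + v_{8} + v_{9} = v_{2}  ⟹  sig = (5;(1))

so the primitive-relation signature multiset is
{ (2;(1)),  (2;(1,1)),  (2;(1,1,1)) ×2,  (2;(1,1,2,2)),  (2;(1,2)),  (2;(2)),  (3;()),  (3;(1)),  (4;()),  (4;(1)) ×2,  (5;(1)) }


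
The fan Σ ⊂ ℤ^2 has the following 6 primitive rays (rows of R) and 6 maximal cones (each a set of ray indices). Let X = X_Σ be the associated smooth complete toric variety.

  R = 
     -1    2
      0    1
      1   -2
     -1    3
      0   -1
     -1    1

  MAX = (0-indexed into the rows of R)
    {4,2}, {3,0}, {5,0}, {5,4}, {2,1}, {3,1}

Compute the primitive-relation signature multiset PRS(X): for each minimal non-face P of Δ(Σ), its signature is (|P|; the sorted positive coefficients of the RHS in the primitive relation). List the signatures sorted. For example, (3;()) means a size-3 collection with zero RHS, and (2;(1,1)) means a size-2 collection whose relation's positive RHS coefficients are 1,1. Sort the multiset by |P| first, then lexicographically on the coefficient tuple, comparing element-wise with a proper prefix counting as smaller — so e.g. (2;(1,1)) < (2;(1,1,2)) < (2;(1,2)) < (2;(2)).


Primitive collections (9):

  P={0,2}:  v_{0} + v_{2} = 0  ⟹  sig = (2;())
  P={1,4}:  v_{1} + v_{4} = 0  ⟹  sig = (2;())
  P={0,1}:  v_{0} + v_{1} = v_{3}  ⟹  sig = (2;(1))
  P={0,4}:  v_{0} + v_{4} = v_{5}  ⟹  sig = (2;(1))
  P={1,5}:  v_{1} + v_{5} = v_{0}  ⟹  sig = (2;(1))
  P={2,3}:  v_{2} + v_{3} = v_{1}  ⟹  sig = (2;(1))
  P={2,5}:  v_{2} + v_{5} = v_{4}  ⟹  sig = (2;(1))
  P={3,4}:  v_{3} + v_{4} = v_{0}  ⟹  sig = (2;(1))
  P={3,5}:  v_{3} + v_{5} = 2·v_{0}  ⟹  sig = (2;(2))

Signatures (|P|; sorted positive RHS coefficients), sorted:
    |P|=2: 9 collections, coeffs (), (), (1), (1), (1), (1), (1), (1), (2)


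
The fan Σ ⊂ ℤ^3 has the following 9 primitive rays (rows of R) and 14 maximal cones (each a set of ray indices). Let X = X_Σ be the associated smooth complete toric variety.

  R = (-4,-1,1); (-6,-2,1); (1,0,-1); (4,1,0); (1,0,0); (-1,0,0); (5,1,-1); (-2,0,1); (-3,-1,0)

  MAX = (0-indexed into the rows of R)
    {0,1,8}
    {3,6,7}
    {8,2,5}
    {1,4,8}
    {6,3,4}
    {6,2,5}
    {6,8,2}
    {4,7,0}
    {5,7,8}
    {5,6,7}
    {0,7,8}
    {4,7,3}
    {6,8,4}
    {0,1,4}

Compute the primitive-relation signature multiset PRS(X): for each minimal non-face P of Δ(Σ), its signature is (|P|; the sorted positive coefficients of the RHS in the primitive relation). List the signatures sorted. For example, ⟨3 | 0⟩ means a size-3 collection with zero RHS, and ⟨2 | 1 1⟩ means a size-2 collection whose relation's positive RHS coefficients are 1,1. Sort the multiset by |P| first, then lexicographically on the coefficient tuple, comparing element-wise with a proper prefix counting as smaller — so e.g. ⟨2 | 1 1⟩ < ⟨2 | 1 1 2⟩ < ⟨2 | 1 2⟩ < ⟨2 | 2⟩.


The 20 primitive collections of Σ (r=9, n=3):

  • {4,5}:  v_{4} + v_{5} = 0 ; sig = ⟨2 | 0⟩
  • {0,2}:  v_{0} + v_{2} = v_{8} ; sig = ⟨2 | 1⟩
  • {0,6}:  v_{0} + v_{6} = v_{4} ; sig = ⟨2 | 1⟩
  • {2,3}:  v_{2} + v_{3} = v_{6} ; sig = ⟨2 | 1⟩
  • {2,7}:  v_{2} + v_{7} = v_{5} ; sig = ⟨2 | 1⟩
  • {3,8}:  v_{3} + v_{8} = v_{4} ; sig = ⟨2 | 1⟩
  • {0,5}:  v_{0} + v_{5} = v_{7} + v_{8} ; sig = ⟨2 | 1 1⟩
  • {1,5}:  v_{1} + v_{5} = v_{0} + v_{8} ; sig = ⟨2 | 1 1⟩
  • {2,4}:  v_{2} + v_{4} = v_{6} + v_{8} ; sig = ⟨2 | 1 1⟩
  • {3,5}:  v_{3} + v_{5} = v_{6} + v_{7} ; sig = ⟨2 | 1 1⟩
  • {0,3}:  v_{0} + v_{3} = 2·v_{4} + v_{7} ; sig = ⟨2 | 1 2⟩
  • {1,2}:  v_{1} + v_{2} = v_{4} + 2·v_{8} ; sig = ⟨2 | 1 2⟩
  • {1,3}:  v_{1} + v_{3} = v_{0} + 2·v_{4} ; sig = ⟨2 | 1 2⟩
  • {1,6}:  v_{1} + v_{6} = 2·v_{4} + v_{8} ; sig = ⟨2 | 1 2⟩
  • {1,7}:  v_{1} + v_{7} = 2·v_{0} ; sig = ⟨2 | 2⟩
  • {6,7,8}:  v_{6} + v_{7} + v_{8} = 0 ; sig = ⟨3 | 0⟩
  • {0,4,8}:  v_{0} + v_{4} + v_{8} = v_{1} ; sig = ⟨3 | 1⟩
  • {4,6,7}:  v_{4} + v_{6} + v_{7} = v_{3} ; sig = ⟨3 | 1⟩
  • {4,7,8}:  v_{4} + v_{7} + v_{8} = v_{0} ; sig = ⟨3 | 1⟩
  • {5,6,8}:  v_{5} + v_{6} + v_{8} = v_{2} ; sig = ⟨3 | 1⟩

Hence PRS(X_Σ) =
{ ⟨2 | 0⟩,  ⟨2 | 1⟩ ×5,  ⟨2 | 1 1⟩ ×4,  ⟨2 | 1 2⟩ ×4,  ⟨2 | 2⟩,  ⟨3 | 0⟩,  ⟨3 | 1⟩ ×4 }


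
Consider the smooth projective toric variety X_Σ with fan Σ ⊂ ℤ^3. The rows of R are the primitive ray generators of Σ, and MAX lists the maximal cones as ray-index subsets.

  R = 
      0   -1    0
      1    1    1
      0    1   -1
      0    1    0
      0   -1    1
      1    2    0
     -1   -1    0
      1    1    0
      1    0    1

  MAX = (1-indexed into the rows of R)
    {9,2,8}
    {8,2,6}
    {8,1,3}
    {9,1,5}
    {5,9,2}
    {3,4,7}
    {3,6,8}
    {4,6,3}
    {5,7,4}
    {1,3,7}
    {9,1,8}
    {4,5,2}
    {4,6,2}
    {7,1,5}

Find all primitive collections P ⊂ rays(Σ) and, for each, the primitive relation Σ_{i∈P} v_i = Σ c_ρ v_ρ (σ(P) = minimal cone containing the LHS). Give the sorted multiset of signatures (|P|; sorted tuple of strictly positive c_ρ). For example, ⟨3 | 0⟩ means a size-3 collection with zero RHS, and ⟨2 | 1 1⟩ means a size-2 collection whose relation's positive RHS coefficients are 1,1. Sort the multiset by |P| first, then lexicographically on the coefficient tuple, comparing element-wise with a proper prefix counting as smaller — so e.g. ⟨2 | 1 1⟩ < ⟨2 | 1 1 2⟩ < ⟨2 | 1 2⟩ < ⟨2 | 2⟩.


Primitive collections (15):

  P = {1,4}:  v_{1} + v_{4} = 0  ⟹  sig = ⟨2 | 0⟩
  P = {3,5}:  v_{3} + v_{5} = 0  ⟹  sig = ⟨2 | 0⟩
  P = {7,8}:  v_{7} + v_{8} = 0  ⟹  sig = ⟨2 | 0⟩
  P = {1,2}:  v_{1} + v_{2} = v_{9}  ⟹  sig = ⟨2 | 1⟩
  P = {1,6}:  v_{1} + v_{6} = v_{8}  ⟹  sig = ⟨2 | 1⟩
  P = {2,3}:  v_{2} + v_{3} = v_{6}  ⟹  sig = ⟨2 | 1⟩
  P = {3,9}:  v_{3} + v_{9} = v_{8}  ⟹  sig = ⟨2 | 1⟩
  P = {4,8}:  v_{4} + v_{8} = v_{6}  ⟹  sig = ⟨2 | 1⟩
  P = {4,9}:  v_{4} + v_{9} = v_{2}  ⟹  sig = ⟨2 | 1⟩
  P = {5,6}:  v_{5} + v_{6} = v_{2}  ⟹  sig = ⟨2 | 1⟩
  P = {5,8}:  v_{5} + v_{8} = v_{9}  ⟹  sig = ⟨2 | 1⟩
  P = {6,7}:  v_{6} + v_{7} = v_{4}  ⟹  sig = ⟨2 | 1⟩
  P = {7,9}:  v_{7} + v_{9} = v_{5}  ⟹  sig = ⟨2 | 1⟩
  P = {2,7}:  v_{2} + v_{7} = v_{4} + v_{5}  ⟹  sig = ⟨2 | 1 1⟩
  P = {6,9}:  v_{6} + v_{9} = v_{2} + v_{8}  ⟹  sig = ⟨2 | 1 1⟩

Hence PRS(X_Σ) =
[⟨2 | 0⟩, ⟨2 | 0⟩, ⟨2 | 0⟩, ⟨2 | 1⟩, ⟨2 | 1⟩, ⟨2 | 1⟩, ⟨2 | 1⟩, ⟨2 | 1⟩, ⟨2 | 1⟩, ⟨2 | 1⟩, ⟨2 | 1⟩, ⟨2 | 1⟩, ⟨2 | 1⟩, ⟨2 | 1 1⟩, ⟨2 | 1 1⟩]


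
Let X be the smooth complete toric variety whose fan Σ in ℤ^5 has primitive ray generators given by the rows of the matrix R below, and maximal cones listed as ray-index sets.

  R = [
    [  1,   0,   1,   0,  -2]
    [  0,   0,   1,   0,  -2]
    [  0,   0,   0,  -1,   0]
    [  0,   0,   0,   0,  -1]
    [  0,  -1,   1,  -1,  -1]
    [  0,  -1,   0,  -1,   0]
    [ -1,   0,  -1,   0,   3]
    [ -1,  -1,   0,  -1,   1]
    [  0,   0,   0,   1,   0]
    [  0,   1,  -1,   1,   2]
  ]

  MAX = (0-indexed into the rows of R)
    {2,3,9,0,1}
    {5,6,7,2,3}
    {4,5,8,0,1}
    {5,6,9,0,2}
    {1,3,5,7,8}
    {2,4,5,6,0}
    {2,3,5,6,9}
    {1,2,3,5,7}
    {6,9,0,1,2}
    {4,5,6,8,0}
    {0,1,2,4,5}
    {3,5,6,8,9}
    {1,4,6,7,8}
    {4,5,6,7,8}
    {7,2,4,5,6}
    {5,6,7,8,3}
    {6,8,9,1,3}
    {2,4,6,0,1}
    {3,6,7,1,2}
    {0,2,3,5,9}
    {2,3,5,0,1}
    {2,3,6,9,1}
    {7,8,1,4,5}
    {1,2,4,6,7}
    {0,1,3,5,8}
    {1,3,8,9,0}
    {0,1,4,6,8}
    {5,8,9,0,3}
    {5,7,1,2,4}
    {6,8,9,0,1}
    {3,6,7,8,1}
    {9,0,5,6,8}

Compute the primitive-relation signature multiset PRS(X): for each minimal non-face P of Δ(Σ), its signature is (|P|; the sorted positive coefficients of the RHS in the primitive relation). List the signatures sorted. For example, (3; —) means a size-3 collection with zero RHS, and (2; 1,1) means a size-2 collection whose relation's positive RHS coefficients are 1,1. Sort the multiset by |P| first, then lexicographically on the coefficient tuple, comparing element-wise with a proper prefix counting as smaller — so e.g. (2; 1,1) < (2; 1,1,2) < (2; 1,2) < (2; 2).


Primitive collections (8):

  P = {2,8}:  v_{2} + v_{8} = 0  →  sig = (2; —)
  P = {0,7}:  v_{0} + v_{7} = v_{4}  →  sig = (2; 1)
  P = {7,9}:  v_{7} + v_{9} = v_{6}  →  sig = (2; 1)
  P = {3,4}:  v_{3} + v_{4} = v_{1} + v_{5}  →  sig = (2; 1,1)
  P = {4,9}:  v_{4} + v_{9} = v_{0} + v_{6}  →  sig = (2; 1,1)
  P = {0,3,6}:  v_{0} + v_{3} + v_{6} = 0  →  sig = (3; —)
  P = {1,5,9}:  v_{1} + v_{5} + v_{9} = 0  →  sig = (3; —)
  P = {1,5,6}:  v_{1} + v_{5} + v_{6} = v_{7}  →  sig = (3; 1)

Hence PRS(X_Σ) =
{ (2; —),  (2; 1) ×2,  (2; 1,1) ×2,  (3; —) ×2,  (3; 1) }


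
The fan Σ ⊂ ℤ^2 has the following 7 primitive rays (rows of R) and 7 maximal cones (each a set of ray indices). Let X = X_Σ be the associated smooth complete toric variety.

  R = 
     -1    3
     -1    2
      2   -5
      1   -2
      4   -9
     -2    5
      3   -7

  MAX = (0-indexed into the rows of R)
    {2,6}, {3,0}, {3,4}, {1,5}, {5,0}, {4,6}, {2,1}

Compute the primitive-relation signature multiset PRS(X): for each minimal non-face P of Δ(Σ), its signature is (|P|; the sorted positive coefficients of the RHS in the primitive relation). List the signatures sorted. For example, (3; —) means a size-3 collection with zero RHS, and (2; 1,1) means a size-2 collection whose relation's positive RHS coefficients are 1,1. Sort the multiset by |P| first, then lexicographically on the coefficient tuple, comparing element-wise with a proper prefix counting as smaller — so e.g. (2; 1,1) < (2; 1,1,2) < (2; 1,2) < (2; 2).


14 collections generate NE(X_Σ); each relation:

  {1,3}:  v_{1} + v_{3} = 0  →  sig = (2; —)
  {2,5}:  v_{2} + v_{5} = 0  →  sig = (2; —)
  {0,1}:  v_{0} + v_{1} = v_{5}  →  sig = (2; 1)
  {0,2}:  v_{0} + v_{2} = v_{3}  →  sig = (2; 1)
  {1,4}:  v_{1} + v_{4} = v_{6}  →  sig = (2; 1)
  {1,6}:  v_{1} + v_{6} = v_{2}  →  sig = (2; 1)
  {2,3}:  v_{2} + v_{3} = v_{6}  →  sig = (2; 1)
  {3,5}:  v_{3} + v_{5} = v_{0}  →  sig = (2; 1)
  {3,6}:  v_{3} + v_{6} = v_{4}  →  sig = (2; 1)
  {5,6}:  v_{5} + v_{6} = v_{3}  →  sig = (2; 1)
  {0,6}:  v_{0} + v_{6} = 2·v_{3}  →  sig = (2; 2)
  {2,4}:  v_{2} + v_{4} = 2·v_{6}  →  sig = (2; 2)
  {4,5}:  v_{4} + v_{5} = 2·v_{3}  →  sig = (2; 2)
  {0,4}:  v_{0} + v_{4} = 3·v_{3}  →  sig = (2; 3)

Hence PRS(X_Σ) =
[(2; —), (2; —), (2; 1), (2; 1), (2; 1), (2; 1), (2; 1), (2; 1), (2; 1), (2; 1), (2; 2), (2; 2), (2; 2), (2; 3)]


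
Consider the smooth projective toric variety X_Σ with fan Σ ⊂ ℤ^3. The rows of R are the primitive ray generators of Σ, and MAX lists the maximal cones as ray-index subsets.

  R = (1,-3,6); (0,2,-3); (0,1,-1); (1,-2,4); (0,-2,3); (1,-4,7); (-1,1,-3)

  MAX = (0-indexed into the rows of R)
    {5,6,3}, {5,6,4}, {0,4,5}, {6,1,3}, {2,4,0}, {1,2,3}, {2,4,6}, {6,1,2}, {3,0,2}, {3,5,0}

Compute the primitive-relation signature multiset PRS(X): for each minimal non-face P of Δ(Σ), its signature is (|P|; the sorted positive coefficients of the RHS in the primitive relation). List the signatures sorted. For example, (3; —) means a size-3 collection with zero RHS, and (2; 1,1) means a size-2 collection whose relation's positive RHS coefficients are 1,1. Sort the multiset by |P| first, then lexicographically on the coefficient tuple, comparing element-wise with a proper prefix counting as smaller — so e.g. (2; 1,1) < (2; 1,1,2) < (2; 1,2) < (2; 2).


7 minimal non-faces of Δ(Σ) (on 7 rays):

  {1,4}:  v_{1} + v_{4} = 0 — sig = (2; —)
  {0,6}:  v_{0} + v_{6} = v_{4} — sig = (2; 1)
  {1,5}:  v_{1} + v_{5} = v_{3} — sig = (2; 1)
  {2,5}:  v_{2} + v_{5} = v_{0} — sig = (2; 1)
  {3,4}:  v_{3} + v_{4} = v_{5} — sig = (2; 1)
  {0,1}:  v_{0} + v_{1} = v_{2} + v_{3} — sig = (2; 1,1)
  {2,3,6}:  v_{2} + v_{3} + v_{6} = 0 — sig = (3; —)

Signatures (|P|; sorted positive RHS coefficients), sorted:
{ (2; —),  (2; 1) ×4,  (2; 1,1),  (3; —) }


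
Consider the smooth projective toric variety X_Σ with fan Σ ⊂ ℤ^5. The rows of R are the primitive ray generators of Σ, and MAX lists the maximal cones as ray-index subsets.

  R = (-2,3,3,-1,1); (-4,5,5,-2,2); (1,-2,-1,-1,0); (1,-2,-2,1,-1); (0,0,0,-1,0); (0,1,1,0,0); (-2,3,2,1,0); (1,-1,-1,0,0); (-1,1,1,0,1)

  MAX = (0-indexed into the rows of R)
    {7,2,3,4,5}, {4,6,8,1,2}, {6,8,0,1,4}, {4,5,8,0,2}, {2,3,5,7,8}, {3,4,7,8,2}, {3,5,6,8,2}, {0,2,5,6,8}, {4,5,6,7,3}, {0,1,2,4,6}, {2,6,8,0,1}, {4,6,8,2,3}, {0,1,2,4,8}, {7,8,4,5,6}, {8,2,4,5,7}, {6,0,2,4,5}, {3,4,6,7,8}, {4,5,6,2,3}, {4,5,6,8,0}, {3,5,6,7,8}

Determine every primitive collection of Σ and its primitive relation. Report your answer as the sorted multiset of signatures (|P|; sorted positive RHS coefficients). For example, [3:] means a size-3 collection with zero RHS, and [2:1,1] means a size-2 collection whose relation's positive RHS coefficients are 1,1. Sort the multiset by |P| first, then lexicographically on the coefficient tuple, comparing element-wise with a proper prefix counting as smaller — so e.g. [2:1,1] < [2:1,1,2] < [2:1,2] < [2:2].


Σ has 9 primitive collections:

  • {0,3}:  v_{0} + v_{3} = v_{2} + v_{6} ; sig = [2:1,1]
  • {0,7}:  v_{0} + v_{7} = v_{4} + v_{5} + v_{8} ; sig = [2:1,1,1]
  • {1,7}:  v_{1} + v_{7} = v_{0} + v_{4} + v_{8} ; sig = [2:1,1,1]
  • {1,3}:  v_{1} + v_{3} = 2·v_{2} + v_{4} + 2·v_{6} + v_{8} ; sig = [2:1,1,2,2]
  • {1,5}:  v_{1} + v_{5} = 2·v_{0} ; sig = [2:2]
  • {2,6,7}:  v_{2} + v_{6} + v_{7} = 0 ; sig = [3:]
  • {3,4,5,8}:  v_{3} + v_{4} + v_{5} + v_{8} = 0 ; sig = [4:]
  • {0,2,4,6,8}:  v_{0} + v_{2} + v_{4} + v_{6} + v_{8} = v_{1} ; sig = [5:1]
  • {2,4,5,6,8}:  v_{2} + v_{4} + v_{5} + v_{6} + v_{8} = v_{0} ; sig = [5:1]

Hence PRS(X_Σ) =
{ [2:1,1],  [2:1,1,1] ×2,  [2:1,1,2,2],  [2:2],  [3:],  [4:],  [5:1] ×2 }


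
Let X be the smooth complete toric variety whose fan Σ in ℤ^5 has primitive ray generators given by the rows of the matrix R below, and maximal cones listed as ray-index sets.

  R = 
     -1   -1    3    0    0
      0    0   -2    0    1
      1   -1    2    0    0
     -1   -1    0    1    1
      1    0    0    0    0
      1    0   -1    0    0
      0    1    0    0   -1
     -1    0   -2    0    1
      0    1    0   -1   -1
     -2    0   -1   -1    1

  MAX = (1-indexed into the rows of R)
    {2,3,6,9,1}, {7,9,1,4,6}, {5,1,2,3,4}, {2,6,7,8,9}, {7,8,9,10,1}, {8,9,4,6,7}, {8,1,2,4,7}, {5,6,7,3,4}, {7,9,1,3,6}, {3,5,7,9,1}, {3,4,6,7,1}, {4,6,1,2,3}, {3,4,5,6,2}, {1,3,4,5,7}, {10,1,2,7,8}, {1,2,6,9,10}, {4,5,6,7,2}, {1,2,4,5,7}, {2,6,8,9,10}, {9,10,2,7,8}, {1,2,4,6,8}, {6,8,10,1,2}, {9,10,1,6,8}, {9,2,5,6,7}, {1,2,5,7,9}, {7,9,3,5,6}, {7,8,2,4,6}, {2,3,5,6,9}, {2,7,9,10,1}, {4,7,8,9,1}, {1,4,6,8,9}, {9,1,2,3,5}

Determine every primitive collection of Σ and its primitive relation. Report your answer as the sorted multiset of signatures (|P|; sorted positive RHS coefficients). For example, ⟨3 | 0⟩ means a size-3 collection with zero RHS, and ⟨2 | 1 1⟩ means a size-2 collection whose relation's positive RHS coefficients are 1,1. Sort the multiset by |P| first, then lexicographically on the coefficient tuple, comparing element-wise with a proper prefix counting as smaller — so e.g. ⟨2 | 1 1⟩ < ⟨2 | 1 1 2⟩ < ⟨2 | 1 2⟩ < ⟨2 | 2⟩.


|primitive collections| = 14. Relations:

  P = {5,8}:  v_{5} + v_{8} = v_{2}  ⟹  sig = ⟨2 | 1⟩
  P = {3,8}:  v_{3} + v_{8} = v_{1} + v_{2} + v_{6}  ⟹  sig = ⟨2 | 1 1 1⟩
  P = {5,10}:  v_{5} + v_{10} = v_{1} + 2·v_{2} + v_{9}  ⟹  sig = ⟨2 | 1 1 2⟩
  P = {3,10}:  v_{3} + v_{10} = 2·v_{1} + 2·v_{2} + v_{6} + v_{9}  ⟹  sig = ⟨2 | 1 1 2 2⟩
  P = {4,10}:  v_{4} + v_{10} = v_{1} + 2·v_{8}  ⟹  sig = ⟨2 | 1 2⟩
  P = {4,5,9}:  v_{4} + v_{5} + v_{9} = 0  ⟹  sig = ⟨3 | 0⟩
  P = {1,5,6}:  v_{1} + v_{5} + v_{6} = v_{3}  ⟹  sig = ⟨3 | 1⟩
  P = {2,3,7}:  v_{2} + v_{3} + v_{7} = v_{5}  ⟹  sig = ⟨3 | 1⟩
  P = {2,4,9}:  v_{2} + v_{4} + v_{9} = v_{8}  ⟹  sig = ⟨3 | 1⟩
  P = {3,4,9}:  v_{3} + v_{4} + v_{9} = v_{1} + v_{6}  ⟹  sig = ⟨3 | 1 1⟩
  P = {6,7,10}:  v_{6} + v_{7} + v_{10} = v_{8} + v_{9}  ⟹  sig = ⟨3 | 1 1⟩
  P = {1,2,6,7}:  v_{1} + v_{2} + v_{6} + v_{7} = 0  ⟹  sig = ⟨4 | 0⟩
  P = {1,2,8,9}:  v_{1} + v_{2} + v_{8} + v_{9} = v_{10}  ⟹  sig = ⟨4 | 1⟩
  P = {1,6,7,8}:  v_{1} + v_{6} + v_{7} + v_{8} = v_{4} + v_{9}  ⟹  sig = ⟨4 | 1 1⟩

Sorted signature multiset PRS(X):
    ⟨2 | 1⟩
    ⟨2 | 1 1 1⟩
    ⟨2 | 1 1 2⟩
    ⟨2 | 1 1 2 2⟩
    ⟨2 | 1 2⟩
    ⟨3 | 0⟩
    ⟨3 | 1⟩
    ⟨3 | 1⟩
    ⟨3 | 1⟩
    ⟨3 | 1 1⟩
    ⟨3 | 1 1⟩
    ⟨4 | 0⟩
    ⟨4 | 1⟩
    ⟨4 | 1 1⟩
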